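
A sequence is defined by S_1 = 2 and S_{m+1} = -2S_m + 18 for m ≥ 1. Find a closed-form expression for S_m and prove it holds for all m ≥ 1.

Claim: S_m = 2·(-2)^m + 6.

Base case: S_1 = 2, and 2·(-2)^1 + 6 = -4 + 6 = 2.
Assume S_j = 2·(-2)^j + 6 for some j ≥ 1.
Then S_{j+1} = -2S_j + 18 = -2·(2·(-2)^j + 6) + 18 = -4·(-2)^j − 12 + 18 = 2·(-2)^{j+1} + 6.
Hence S_m = 2·(-2)^m + 6 for every m ≥ 1, by induction.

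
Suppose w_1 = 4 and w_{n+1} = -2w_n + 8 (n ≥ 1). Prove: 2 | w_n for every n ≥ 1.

Base case: w_1 = 4 = 2·2, so 2 | w_1.
Assume 2 | w_m, so w_m = 2t for some integer t.
Then w_{m+1} = -2w_m + 8 = -2·(2t) + 8 = 2(-2t + 4), so 2 | w_{m+1}.
So the property holds for m+1, and by induction 2 | w_n for all n ≥ 1.

2 | w_n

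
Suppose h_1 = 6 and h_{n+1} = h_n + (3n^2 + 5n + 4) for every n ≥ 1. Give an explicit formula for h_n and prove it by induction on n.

Claim: h_n = n^3 + n^2 + 2n + 2.

Base case: h_1 = 6, and 1^3 + 1^2 + 2·1 + 2 = 6.
Assume h_m = m^3 + m^2 + 2m + 2.
Then h_{m+1} = h_m + (3m^2 + 5m + 4) = (m^3 + m^2 + 2m + 2) + (3m^2 + 5m + 4) = m^3 + 4m^2 + 7m + 6,
and (m+1)^3 + (m+1)^2 + 2·(m+1) + 2 = m^3 + 4m^2 + 7m + 6.
Hence h_n = n^3 + n^2 + 2n + 2 for every n ≥ 1, by induction.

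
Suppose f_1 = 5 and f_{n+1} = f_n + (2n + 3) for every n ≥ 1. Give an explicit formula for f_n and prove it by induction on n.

Claim: f_n = n^2 + 2n + 2.

Base case: f_1 = 5, and 1^2 + 2·1 + 2 = 5.
Assume f_k = k^2 + 2k + 2.
Then f_{k+1} = f_k + (2k + 3) = (k^2 + 2k + 2) + (2k + 3) = k^2 + 4k + 5,
and (k+1)^2 + 2·(k+1) + 2 = k^2 + 4k + 5.
This completes the inductive step, so f_n = n^2 + 2n + 2 for all n ≥ 1.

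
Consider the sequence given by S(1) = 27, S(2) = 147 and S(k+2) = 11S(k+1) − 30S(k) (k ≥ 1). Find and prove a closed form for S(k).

Claim: S(k) = 3·5^k + 2·6^k.

Base cases: S(1) = 27 and 3·5^1 + 2·6^1 = 27; S(2) = 147 and 3·5^2 + 2·6^2 = 147.
Assume S(j) = 3·5^j + 2·6^j for all 1 ≤ j ≤ r, where r ≥ 2.
Then S(r+1) = 11S(r) − 30S(r−1) = 11·(3·5^r + 2·6^r) − 30·(3·5^{r−1} + 2·6^{r−1}) = 3·(11·5 − 30)5^{r−1} + 2·(11·6 − 30)6^{r−1} = 75·5^{r−1} + 72·6^{r−1} = 3·5^{r+1} + 2·6^{r+1}.
So the formula holds for r+1, and by strong induction S(k) = 3·5^k + 2·6^k for all k ≥ 1.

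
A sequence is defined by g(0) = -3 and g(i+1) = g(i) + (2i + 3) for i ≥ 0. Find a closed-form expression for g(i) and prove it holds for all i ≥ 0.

Claim: g(i) = i^2 + 2i − 3.

Base case: g(0) = -3, and 0^2 + 2·0 − 3 = -3.
Assume g(r) = r^2 + 2r − 3.
Then g(r+1) = g(r) + (2r + 3) = (r^2 + 2r − 3) + (2r + 3) = r^2 + 4r,
and (r+1)^2 + 2·(r+1) − 3 = r^2 + 4r.
This completes the inductive step, so g(i) = i^2 + 2i − 3 for all i ≥ 0.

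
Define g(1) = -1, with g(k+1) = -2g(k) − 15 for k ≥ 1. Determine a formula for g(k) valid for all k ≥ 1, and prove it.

Claim: g(k) = -2·(-2)^k − 5.

Base case: g(1) = -1, and -2·(-2)^1 − 5 = 4 − 5 = -1.
Assume g(m) = -2·(-2)^m − 5 for some m ≥ 1.
Then g(m+1) = -2g(m) − 15 = -2·(-2·(-2)^m − 5) − 15 = 4·(-2)^m + 10 − 15 = -2·(-2)^{m+1} − 5.
This completes the inductive step, so g(k) = -2·(-2)^k − 5 for all k ≥ 1.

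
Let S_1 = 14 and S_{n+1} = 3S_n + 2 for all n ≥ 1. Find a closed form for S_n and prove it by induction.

Claim: S_n = 5·3^n − 1.

Base case: S_1 = 14, and 5·3^1 − 1 = 15 − 1 = 14.
Assume S_j = 5·3^j − 1 for some j ≥ 1.
Then S_{j+1} = 3S_j + 2 = 3·(5·3^j − 1) + 2 = 15·3^j − 3 + 2 = 5·3^{j+1} − 1.
Hence S_n = 5·3^n − 1 for every n ≥ 1, by induction.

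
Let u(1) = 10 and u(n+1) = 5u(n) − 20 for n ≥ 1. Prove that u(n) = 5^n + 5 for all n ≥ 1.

Base case: u(1) = 10, and 5^1 + 5 = 5 + 5 = 10.
Assume u(j) = 5^j + 5 for some j ≥ 1.
Then u(j+1) = 5u(j) − 20 = 5·(5^j + 5) − 20 = 5^{j+1} + 25 − 20 = 5^{j+1} + 5.
By induction, u(n) = 5^n + 5 for all n ≥ 1.

u(n) = 5^n + 5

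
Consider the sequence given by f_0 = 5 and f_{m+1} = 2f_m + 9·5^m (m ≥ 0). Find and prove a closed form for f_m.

Claim: f_m = 2·2^m + 3·5^m.

Base case: f_0 = 5, and 2·2^0 + 3·5^0 = 2 + 3 = 5.
Assume f_k = 2·2^k + 3·5^k for some k ≥ 0.
Then f_{k+1} = 2f_k + 9·5^k = 2·(2·2^k + 3·5^k) + 9·5^k = 2·2^{k+1} + 6·5^k + 9·5^k = 2·2^{k+1} + 15·5^k = 2·2^{k+1} + 3·5^{k+1}.
By induction, f_m = 2·2^m + 3·5^m for all m ≥ 0.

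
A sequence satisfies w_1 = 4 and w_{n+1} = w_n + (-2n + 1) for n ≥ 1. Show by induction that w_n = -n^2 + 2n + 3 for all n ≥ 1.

Base case: w_1 = 4, and -1^2 + 2·1 + 3 = 4.
Assume w_k = -k^2 + 2k + 3.
Then w_{k+1} = w_k + (-2k + 1) = (-k^2 + 2k + 3) + (-2k + 1) = -k^2 + 4,
and -(k+1)^2 + 2·(k+1) + 3 = -k^2 + 4.
Hence w_n = -n^2 + 2n + 3 for every n ≥ 1, by induction.

w_n = -n^2 + 2n + 3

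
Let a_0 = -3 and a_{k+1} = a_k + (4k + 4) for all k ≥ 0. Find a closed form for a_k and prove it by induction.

Claim: a_k = 2k^2 + 2k − 3.

Base case: a_0 = -3, and 2·0^2 + 2·0 − 3 = -3.
Assume a_j = 2j^2 + 2j − 3.
Then a_{j+1} = a_j + (4j + 4) = (2j^2 + 2j − 3) + (4j + 4) = 2j^2 + 6j + 1,
and 2·(j+1)^2 + 2·(j+1) − 3 = 2j^2 + 6j + 1.
This completes the inductive step, so a_k = 2k^2 + 2k − 3 for all k ≥ 0.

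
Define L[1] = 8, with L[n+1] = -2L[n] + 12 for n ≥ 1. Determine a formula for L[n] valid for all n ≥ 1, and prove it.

Claim: L[n] = -2·(-2)^n + 4.

Base case: L[1] = 8, and -2·(-2)^1 + 4 = 4 + 4 = 8.
Assume L[m] = -2·(-2)^m + 4 for some m ≥ 1.
Then L[m+1] = -2L[m] + 12 = -2·(-2·(-2)^m + 4) + 12 = 4·(-2)^m − 8 + 12 = -2·(-2)^{m+1} + 4.
This completes the inductive step, so L[n] = -2·(-2)^n + 4 for all n ≥ 1.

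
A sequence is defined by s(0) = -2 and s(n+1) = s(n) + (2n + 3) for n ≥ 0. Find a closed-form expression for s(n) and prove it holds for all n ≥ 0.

Claim: s(n) = n^2 + 2n − 2.

Base case: s(0) = -2, and 0^2 + 2·0 − 2 = -2.
Assume s(k) = k^2 + 2k − 2.
Then s(k+1) = s(k) + (2k + 3) = (k^2 + 2k − 2) + (2k + 3) = k^2 + 4k + 1,
and (k+1)^2 + 2·(k+1) − 2 = k^2 + 4k + 1.
This completes the inductive step, so s(n) = n^2 + 2n − 2 for all n ≥ 0.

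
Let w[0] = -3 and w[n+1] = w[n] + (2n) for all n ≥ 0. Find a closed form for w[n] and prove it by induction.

Claim: w[n] = n^2 − n − 3.

Base case: w[0] = -3, and 0^2 − 0 − 3 = -3.
Assume w[j] = j^2 − j − 3.
Then w[j+1] = w[j] + (2j) = (j^2 − j − 3) + (2j) = j^2 + j − 3,
and (j+1)^2 − (j+1) − 3 = j^2 + j − 3.
Hence w[n] = n^2 − n − 3 for every n ≥ 0, by induction.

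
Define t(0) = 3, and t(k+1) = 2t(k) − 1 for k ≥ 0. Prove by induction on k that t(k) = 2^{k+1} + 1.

Base case: t(0) = 3, and 2^{0+1} + 1 = 2 + 1 = 3.
Assume t(m) = 2^{m+1} + 1 for some m ≥ 0.
Then t(m+1) = 2t(m) − 1 = 2·(2^{m+1} + 1) − 1 = 2^{m+2} + 2 − 1 = 2^{m+2} + 1.
Hence t(k) = 2^{k+1} + 1 for every k ≥ 0, by induction.

t(k) = 2^{k+1} + 1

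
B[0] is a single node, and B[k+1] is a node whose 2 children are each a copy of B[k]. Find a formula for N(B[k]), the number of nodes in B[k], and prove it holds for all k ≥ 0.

Claim: N(B[k]) = 2^{k+1} − 1.

Base case: N(B[0]) = 1, and 2^{0+1} − 1 = 1.
Assume N(B[r]) = 2^{r+1} − 1.
Then N(B[r+1]) = 1 + 2N(B[r]) = 1 + 2(2^{r+1} − 1) = 2^{r+2} − 2 + 1 = 2^{r+2} − 1.
This completes the inductive step, so N(B[k]) = 2^{k+1} − 1 for all k ≥ 0.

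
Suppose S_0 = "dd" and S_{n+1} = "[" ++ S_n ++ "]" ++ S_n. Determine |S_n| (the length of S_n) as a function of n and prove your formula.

Claim: |S_n| = 2^{n+2} − 2.

Base case: |S_0| = 2, and 2^{0+2} − 2 = 2.
Assume |S_j| = 2^{j+2} − 2.
Then |S_{j+1}| = 1 + |S_j| + 1 + |S_j| = 2|S_j| + 2 = 2(2^{j+2} − 2) + 2 = 2^{j+3} − 4 + 2 = 2^{j+3} − 2.
This completes the inductive step, so |S_n| = 2^{n+2} − 2 for all n ≥ 0.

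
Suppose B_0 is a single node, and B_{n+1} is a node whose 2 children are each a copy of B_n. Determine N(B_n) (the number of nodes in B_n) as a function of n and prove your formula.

Claim: N(B_n) = 2^{n+1} − 1.

Base case: N(B_0) = 1, and 2^{0+1} − 1 = 1.
Assume N(B_j) = 2^{j+1} − 1.
Then N(B_{j+1}) = 1 + 2N(B_j) = 1 + 2(2^{j+1} − 1) = 2^{j+2} − 2 + 1 = 2^{j+2} − 1.
By induction, N(B_n) = 2^{n+1} − 1 for all n ≥ 0.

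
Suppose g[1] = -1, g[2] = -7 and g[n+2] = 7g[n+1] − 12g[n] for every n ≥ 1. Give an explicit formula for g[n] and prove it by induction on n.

Claim: g[n] = -4^n + 3^n.

Base cases: g[1] = -1 and -4^1 + 3^1 = -1; g[2] = -7 and -4^2 + 3^2 = -7.
Assume g[i] = -4^i + 3^i for all 1 ≤ i ≤ j, where j ≥ 2.
Then g[j+1] = 7g[j] − 12g[j−1] = 7·(-4^j + 3^j) − 12·(-4^{j−1} + 3^{j−1}) = -(7·4 − 12)4^{j−1} + (7·3 − 12)3^{j−1} = -16·4^{j−1} + 9·3^{j−1} = -4^{j+1} + 3^{j+1}.
Hence g[n] = -4^n + 3^n for every n ≥ 1, by strong induction.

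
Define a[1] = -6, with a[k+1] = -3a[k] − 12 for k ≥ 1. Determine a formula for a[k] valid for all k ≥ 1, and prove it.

Claim: a[k] = (-3)^k − 3.

Base case: a[1] = -6, and (-3)^1 − 3 = -3 − 3 = -6.
Assume a[j] = (-3)^j − 3 for some j ≥ 1.
Then a[j+1] = -3a[j] − 12 = -3·((-3)^j − 3) − 12 = -3·(-3)^j + 9 − 12 = (-3)^{j+1} − 3.
By induction, a[k] = (-3)^k − 3 for all k ≥ 1.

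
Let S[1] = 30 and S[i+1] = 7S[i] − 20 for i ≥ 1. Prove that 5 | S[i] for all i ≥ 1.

Base case: S[1] = 30 = 5·6, so 5 | S[1].
Assume 5 | S[r], so S[r] = 5t for some integer t.
Then S[r+1] = 7S[r] − 20 = 7·(5t) − 20 = 5(7t − 4), so 5 | S[r+1].
By induction, 5 | S[i] for all i ≥ 1.

5 | S[i]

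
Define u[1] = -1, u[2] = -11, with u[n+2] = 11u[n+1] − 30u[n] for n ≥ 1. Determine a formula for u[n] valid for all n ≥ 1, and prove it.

Claim: u[n] = -6^n + 5^n.

Base cases: u[1] = -1 and -6^1 + 5^1 = -1; u[2] = -11 and -6^2 + 5^2 = -11.
Assume u[j] = -6^j + 5^j for all 1 ≤ j ≤ r, where r ≥ 2.
Then u[r+1] = 11u[r] − 30u[r−1] = 11·(-6^r + 5^r) − 30·(-6^{r−1} + 5^{r−1}) = -(11·6 − 30)6^{r−1} + (11·5 − 30)5^{r−1} = -36·6^{r−1} + 25·5^{r−1} = -6^{r+1} + 5^{r+1}.
This completes the inductive step, so u[n] = -6^n + 5^n for all n ≥ 1.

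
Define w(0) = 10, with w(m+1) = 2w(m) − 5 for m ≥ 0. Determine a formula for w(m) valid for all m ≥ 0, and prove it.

Claim: w(m) = 5·2^m + 5.

Base case: w(0) = 10, and 5·2^0 + 5 = 5 + 5 = 10.
Assume w(j) = 5·2^j + 5 for some j ≥ 0.
Then w(j+1) = 2w(j) − 5 = 2·(5·2^j + 5) − 5 = 10·2^j + 10 − 5 = 5·2^{j+1} + 5.
So the formula holds for j+1, and by induction w(m) = 5·2^m + 5 for all m ≥ 0.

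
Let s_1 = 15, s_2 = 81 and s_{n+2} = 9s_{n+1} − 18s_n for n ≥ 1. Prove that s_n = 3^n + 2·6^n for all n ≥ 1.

Base cases: s_1 = 15 and 3^1 + 2·6^1 = 15; s_2 = 81 and 3^2 + 2·6^2 = 81.
Assume s_j = 3^j + 2·6^j for all 1 ≤ j ≤ m, where m ≥ 2.
Then s_{m+1} = 9s_m − 18s_{m−1} = 9·(3^m + 2·6^m) − 18·(3^{m−1} + 2·6^{m−1}) = (9·3 − 18)3^{m−1} + 2·(9·6 − 18)6^{m−1} = 9·3^{m−1} + 72·6^{m−1} = 3^{m+1} + 2·6^{m+1}.
By strong induction, s_n = 3^n + 2·6^n for all n ≥ 1.

s_n = 3^n + 2·6^n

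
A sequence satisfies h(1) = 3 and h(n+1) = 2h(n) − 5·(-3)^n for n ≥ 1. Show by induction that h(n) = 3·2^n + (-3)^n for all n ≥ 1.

Base case: h(1) = 3, and 3·2^1 + (-3)^1 = 6 − 3 = 3.
Assume h(k) = 3·2^k + (-3)^k for some k ≥ 1.
Then h(k+1) = 2h(k) − 5·(-3)^k = 2·(3·2^k + (-3)^k) − 5·(-3)^k = 3·2^{k+1} + 2·(-3)^k − 5·(-3)^k = 3·2^{k+1} − 3·(-3)^k = 3·2^{k+1} + (-3)^{k+1}.
By induction, h(n) = 3·2^n + (-3)^n for all n ≥ 1.

h(n) = 3·2^n + (-3)^n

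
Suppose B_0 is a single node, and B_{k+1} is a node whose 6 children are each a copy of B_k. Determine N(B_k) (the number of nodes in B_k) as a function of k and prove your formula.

Claim: N(B_k) = (6^{k+1} − 1)/5.

Base case: N(B_0) = 1, and (6^{0+1} − 1)/5 = 1.
Assume N(B_j) = (6^{j+1} − 1)/5.
Then N(B_{j+1}) = 1 + 6N(B_j) = 1 + 6·(6^{j+1} − 1)/5 = 1 + (6^{j+2} − 6)/5 = (5 + 6^{j+2} − 6)/5 = (6^{j+2} − 1)/5.
This completes the inductive step, so N(B_k) = (6^{k+1} − 1)/5 for all k ≥ 0.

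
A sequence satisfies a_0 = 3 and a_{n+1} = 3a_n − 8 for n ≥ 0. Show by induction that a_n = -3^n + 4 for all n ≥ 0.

Base case: a_0 = 3, and -3^0 + 4 = -1 + 4 = 3.
Assume a_j = -3^j + 4 for some j ≥ 0.
Then a_{j+1} = 3a_j − 8 = 3·(-3^j + 4) − 8 = -3^{j+1} + 12 − 8 = -3^{j+1} + 4.
Hence a_n = -3^n + 4 for every n ≥ 0, by induction.

a_n = -3^n + 4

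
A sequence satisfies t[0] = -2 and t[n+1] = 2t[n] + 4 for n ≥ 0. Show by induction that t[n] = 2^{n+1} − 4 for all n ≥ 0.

Base case: t[0] = -2, and 2^{0+1} − 4 = 2 − 4 = -2.
Assume t[r] = 2^{r+1} − 4 for some r ≥ 0.
Then t[r+1] = 2t[r] + 4 = 2·(2^{r+1} − 4) + 4 = 2^{r+2} − 8 + 4 = 2^{r+2} − 4.
Hence t[n] = 2^{n+1} − 4 for every n ≥ 0, by induction.

t[n] = 2^{n+1} − 4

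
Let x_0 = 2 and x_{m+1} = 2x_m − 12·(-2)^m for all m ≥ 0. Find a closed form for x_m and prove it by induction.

Claim: x_m = -2^m + 3·(-2)^m.

Base case: x_0 = 2, and -2^0 + 3·(-2)^0 = -1 + 3 = 2.
Assume x_r = -2^r + 3·(-2)^r for some r ≥ 0.
Then x_{r+1} = 2x_r − 12·(-2)^r = 2·(-2^r + 3·(-2)^r) − 12·(-2)^r = -2^{r+1} + 6·(-2)^r − 12·(-2)^r = -2^{r+1} − 6·(-2)^r = -2^{r+1} + 3·(-2)^{r+1}.
So the formula holds for r+1, and by induction x_m = -2^m + 3·(-2)^m for all m ≥ 0.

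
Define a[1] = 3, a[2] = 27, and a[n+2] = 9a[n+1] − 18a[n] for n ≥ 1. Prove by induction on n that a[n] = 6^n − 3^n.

Base cases: a[1] = 3 and 6^1 − 3^1 = 3; a[2] = 27 and 6^2 − 3^2 = 27.
Assume a[j] = 6^j − 3^j for all 1 ≤ j ≤ k, where k ≥ 2.
Then a[k+1] = 9a[k] − 18a[k−1] = 9·(6^k − 3^k) − 18·(6^{k−1} − 3^{k−1}) = (9·6 − 18)6^{k−1} − (9·3 − 18)3^{k−1} = 36·6^{k−1} − 9·3^{k−1} = 6^{k+1} − 3^{k+1}.
This completes the inductive step, so a[n] = 6^n − 3^n for all n ≥ 1.

a[n] = 6^n − 3^n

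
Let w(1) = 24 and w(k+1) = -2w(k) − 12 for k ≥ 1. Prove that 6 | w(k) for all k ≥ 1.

Base case: w(1) = 24 = 6·4, so 6 | w(1).
Assume 6 | w(r), so w(r) = 6t for some integer t.
Then w(r+1) = -2w(r) − 12 = -2·(6t) − 12 = 6(-2t − 2), so 6 | w(r+1).
So the property holds for r+1, and by induction 6 | w(k) for all k ≥ 1.

6 | w(k)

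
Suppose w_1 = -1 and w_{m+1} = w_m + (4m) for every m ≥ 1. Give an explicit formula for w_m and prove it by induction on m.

Claim: w_m = 2m^2 − 2m − 1.

Base case: w_1 = -1, and 2·1^2 − 2·1 − 1 = -1.
Assume w_r = 2r^2 − 2r − 1.
Then w_{r+1} = w_r + (4r) = (2r^2 − 2r − 1) + (4r) = 2r^2 + 2r − 1,
and 2·(r+1)^2 − 2·(r+1) − 1 = 2r^2 + 2r − 1.
Hence w_m = 2m^2 − 2m − 1 for every m ≥ 1, by induction.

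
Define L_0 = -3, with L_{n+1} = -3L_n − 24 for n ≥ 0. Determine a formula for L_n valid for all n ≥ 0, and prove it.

Claim: L_n = 3·(-3)^n − 6.

Base case: L_0 = -3, and 3·(-3)^0 − 6 = 3 − 6 = -3.
Assume L_j = 3·(-3)^j − 6 for some j ≥ 0.
Then L_{j+1} = -3L_j − 24 = -3·(3·(-3)^j − 6) − 24 = -9·(-3)^j + 18 − 24 = 3·(-3)^{j+1} − 6.
So the formula holds for j+1, and by induction L_n = 3·(-3)^n − 6 for all n ≥ 0.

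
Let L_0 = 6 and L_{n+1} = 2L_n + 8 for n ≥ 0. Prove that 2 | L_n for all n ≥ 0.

Base case: L_0 = 6 = 2·3, so 2 | L_0.
Assume 2 | L_m, so L_m = 2t for some integer t.
Then L_{m+1} = 2L_m + 8 = 2·(2t) + 8 = 2(2t + 4), so 2 | L_{m+1}.
So the property holds for m+1, and by induction 2 | L_n for all n ≥ 0.

2 | L_n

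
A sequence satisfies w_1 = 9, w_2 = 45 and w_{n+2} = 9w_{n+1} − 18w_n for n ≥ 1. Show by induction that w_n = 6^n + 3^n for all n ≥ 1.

Base cases: w_1 = 9 and 6^1 + 3^1 = 9; w_2 = 45 and 6^2 + 3^2 = 45.
Assume w_j = 6^j + 3^j for all 1 ≤ j ≤ r, where r ≥ 2.
Then w_{r+1} = 9w_r − 18w_{r−1} = 9·(6^r + 3^r) − 18·(6^{r−1} + 3^{r−1}) = (9·6 − 18)6^{r−1} + (9·3 − 18)3^{r−1} = 36·6^{r−1} + 9·3^{r−1} = 6^{r+1} + 3^{r+1}.
So the formula holds for r+1, and by strong induction w_n = 6^n + 3^n for all n ≥ 1.

w_n = 6^n + 3^n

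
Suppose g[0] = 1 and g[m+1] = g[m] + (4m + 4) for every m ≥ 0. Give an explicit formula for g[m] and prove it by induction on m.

Claim: g[m] = 2m^2 + 2m + 1.

Base case: g[0] = 1, and 2·0^2 + 2·0 + 1 = 1.
Assume g[j] = 2j^2 + 2j + 1.
Then g[j+1] = g[j] + (4j + 4) = (2j^2 + 2j + 1) + (4j + 4) = 2j^2 + 6j + 5,
and 2·(j+1)^2 + 2·(j+1) + 1 = 2j^2 + 6j + 5.
This completes the inductive step, so g[m] = 2m^2 + 2m + 1 for all m ≥ 0.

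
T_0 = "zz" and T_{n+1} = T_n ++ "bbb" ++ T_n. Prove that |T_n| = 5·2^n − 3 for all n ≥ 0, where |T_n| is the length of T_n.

Base case: |T_0| = 2, and 5·2^0 − 3 = 2.
Assume |T_j| = 5·2^j − 3.
Then |T_{j+1}| = |T_j| + 3 + |T_j| = 2|T_j| + 3 = 2(5·2^j − 3) + 3 = 5·2^{j+1} − 6 + 3 = 5·2^{j+1} − 3.
So the formula holds for j+1, and by induction |T_n| = 5·2^n − 3 for all n ≥ 0.

|T_n| = 5·2^n − 3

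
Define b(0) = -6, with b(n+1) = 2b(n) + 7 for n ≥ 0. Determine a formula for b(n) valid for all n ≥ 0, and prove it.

Claim: b(n) = 2^n − 7.

Base case: b(0) = -6, and 2^0 − 7 = 1 − 7 = -6.
Assume b(j) = 2^j − 7 for some j ≥ 0.
Then b(j+1) = 2b(j) + 7 = 2·(2^j − 7) + 7 = 2^{j+1} − 14 + 7 = 2^{j+1} − 7.
Hence b(n) = 2^n − 7 for every n ≥ 0, by induction.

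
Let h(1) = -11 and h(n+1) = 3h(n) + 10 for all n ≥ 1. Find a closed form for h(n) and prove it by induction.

Claim: h(n) = -2·3^n − 5.

Base case: h(1) = -11, and -2·3^1 − 5 = -6 − 5 = -11.
Assume h(k) = -2·3^k − 5 for some k ≥ 1.
Then h(k+1) = 3h(k) + 10 = 3·(-2·3^k − 5) + 10 = -6·3^k − 15 + 10 = -2·3^{k+1} − 5.
This completes the inductive step, so h(n) = -2·3^n − 5 for all n ≥ 1.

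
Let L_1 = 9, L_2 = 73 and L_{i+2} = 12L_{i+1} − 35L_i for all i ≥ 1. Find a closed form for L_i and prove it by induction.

Claim: L_i = -5^i + 2·7^i.

Base cases: L_1 = 9 and -5^1 + 2·7^1 = 9; L_2 = 73 and -5^2 + 2·7^2 = 73.
Assume L_j = -5^j + 2·7^j for all 1 ≤ j ≤ k, where k ≥ 2.
Then L_{k+1} = 12L_k − 35L_{k−1} = 12·(-5^k + 2·7^k) − 35·(-5^{k−1} + 2·7^{k−1}) = -(12·5 − 35)5^{k−1} + 2·(12·7 − 35)7^{k−1} = -25·5^{k−1} + 98·7^{k−1} = -5^{k+1} + 2·7^{k+1}.
Hence L_i = -5^i + 2·7^i for every i ≥ 1, by strong induction.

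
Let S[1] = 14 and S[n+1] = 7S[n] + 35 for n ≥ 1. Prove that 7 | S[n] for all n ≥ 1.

Base case: S[1] = 14 = 7·2, so 7 | S[1].
Assume 7 | S[m], so S[m] = 7t for some integer t.
Then S[m+1] = 7S[m] + 35 = 7·(7t) + 35 = 7(7t + 5), so 7 | S[m+1].
This completes the inductive step, so 7 | S[n] for all n ≥ 1.

7 | S[n]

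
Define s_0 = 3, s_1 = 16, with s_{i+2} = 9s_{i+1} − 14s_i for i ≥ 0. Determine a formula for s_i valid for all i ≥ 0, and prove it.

Claim: s_i = 2·7^i + 2^i.

Base cases: s_0 = 3 and 2·7^0 + 2^0 = 3; s_1 = 16 and 2·7^1 + 2^1 = 16.
Assume s_j = 2·7^j + 2^j for all 0 ≤ j ≤ r, where r ≥ 1.
Then s_{r+1} = 9s_r − 14s_{r−1} = 9·(2·7^r + 2^r) − 14·(2·7^{r−1} + 2^{r−1}) = 2·(9·7 − 14)7^{r−1} + (9·2 − 14)2^{r−1} = 98·7^{r−1} + 4·2^{r−1} = 2·7^{r+1} + 2^{r+1}.
This completes the inductive step, so s_i = 2·7^i + 2^i for all i ≥ 0.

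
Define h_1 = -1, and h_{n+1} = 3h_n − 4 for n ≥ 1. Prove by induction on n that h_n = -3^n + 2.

Base case: h_1 = -1, and -3^1 + 2 = -3 + 2 = -1.
Assume h_m = -3^m + 2 for some m ≥ 1.
Then h_{m+1} = 3h_m − 4 = 3·(-3^m + 2) − 4 = -3^{m+1} + 6 − 4 = -3^{m+1} + 2.
So the formula holds for m+1, and by induction h_n = -3^n + 2 for all n ≥ 1.

h_n = -3^n + 2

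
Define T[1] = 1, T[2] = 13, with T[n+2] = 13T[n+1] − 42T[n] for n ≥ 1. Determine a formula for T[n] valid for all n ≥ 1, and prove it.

Claim: T[n] = 7^n − 6^n.

Base cases: T[1] = 1 and 7^1 − 6^1 = 1; T[2] = 13 and 7^2 − 6^2 = 13.
Assume T[j] = 7^j − 6^j for all 1 ≤ j ≤ r, where r ≥ 2.
Then T[r+1] = 13T[r] − 42T[r−1] = 13·(7^r − 6^r) − 42·(7^{r−1} − 6^{r−1}) = (13·7 − 42)7^{r−1} − (13·6 − 42)6^{r−1} = 49·7^{r−1} − 36·6^{r−1} = 7^{r+1} − 6^{r+1}.
So the formula holds for r+1, and by strong induction T[n] = 7^n − 6^n for all n ≥ 1.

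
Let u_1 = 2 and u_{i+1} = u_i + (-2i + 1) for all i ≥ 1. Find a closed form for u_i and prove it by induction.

Claim: u_i = -i^2 + 2i + 1.

Base case: u_1 = 2, and -1^2 + 2·1 + 1 = 2.
Assume u_m = -m^2 + 2m + 1.
Then u_{m+1} = u_m + (-2m + 1) = (-m^2 + 2m + 1) + (-2m + 1) = -m^2 + 2,
and -(m+1)^2 + 2·(m+1) + 1 = -m^2 + 2.
Hence u_i = -i^2 + 2i + 1 for every i ≥ 1, by induction.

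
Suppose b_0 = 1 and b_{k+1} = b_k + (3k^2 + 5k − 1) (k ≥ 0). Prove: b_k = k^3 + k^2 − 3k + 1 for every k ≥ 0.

Base case: b_0 = 1, and 0^3 + 0^2 − 3·0 + 1 = 1.
Assume b_r = r^3 + r^2 − 3r + 1.
Then b_{r+1} = b_r + (3r^2 + 5r − 1) = (r^3 + r^2 − 3r + 1) + (3r^2 + 5r − 1) = r^3 + 4r^2 + 2r,
and (r+1)^3 + (r+1)^2 − 3·(r+1) + 1 = r^3 + 4r^2 + 2r.
This completes the inductive step, so b_k = k^3 + k^2 − 3k + 1 for all k ≥ 0.

b_k = k^3 + k^2 − 3k + 1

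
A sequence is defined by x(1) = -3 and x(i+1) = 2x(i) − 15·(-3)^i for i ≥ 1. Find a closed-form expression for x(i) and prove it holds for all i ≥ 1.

Claim: x(i) = 3·2^i + 3·(-3)^i.

Base case: x(1) = -3, and 3·2^1 + 3·(-3)^1 = 6 − 9 = -3.
Assume x(j) = 3·2^j + 3·(-3)^j for some j ≥ 1.
Then x(j+1) = 2x(j) − 15·(-3)^j = 2·(3·2^j + 3·(-3)^j) − 15·(-3)^j = 3·2^{j+1} + 6·(-3)^j − 15·(-3)^j = 3·2^{j+1} − 9·(-3)^j = 3·2^{j+1} + 3·(-3)^{j+1}.
So the formula holds for j+1, and by induction x(i) = 3·2^i + 3·(-3)^i for all i ≥ 1.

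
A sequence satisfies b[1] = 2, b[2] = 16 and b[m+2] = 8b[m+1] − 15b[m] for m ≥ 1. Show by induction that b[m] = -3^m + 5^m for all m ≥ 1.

Base cases: b[1] = 2 and -3^1 + 5^1 = 2; b[2] = 16 and -3^2 + 5^2 = 16.
Assume b[i] = -3^i + 5^i for all 1 ≤ i ≤ j, where j ≥ 2.
Then b[j+1] = 8b[j] − 15b[j−1] = 8·(-3^j + 5^j) − 15·(-3^{j−1} + 5^{j−1}) = -(8·3 − 15)3^{j−1} + (8·5 − 15)5^{j−1} = -9·3^{j−1} + 25·5^{j−1} = -3^{j+1} + 5^{j+1}.
By strong induction, b[m] = -3^m + 5^m for all m ≥ 1.

b[m] = -3^m + 5^m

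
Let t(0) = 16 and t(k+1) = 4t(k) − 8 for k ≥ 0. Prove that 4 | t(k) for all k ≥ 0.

Base case: t(0) = 16 = 4·4, so 4 | t(0).
Assume 4 | t(m), so t(m) = 4s for some integer s.
Then t(m+1) = 4t(m) − 8 = 4·(4s) − 8 = 4(4s − 2), so 4 | t(m+1).
Hence 4 | t(k) for every k ≥ 0, by induction.

4 | t(k)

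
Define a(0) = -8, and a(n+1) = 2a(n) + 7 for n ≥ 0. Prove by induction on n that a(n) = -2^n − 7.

Base case: a(0) = -8, and -2^0 − 7 = -1 − 7 = -8.
Assume a(r) = -2^r − 7 for some r ≥ 0.
Then a(r+1) = 2a(r) + 7 = 2·(-2^r − 7) + 7 = -2^{r+1} − 14 + 7 = -2^{r+1} − 7.
By induction, a(n) = -2^n − 7 for all n ≥ 0.

a(n) = -2^n − 7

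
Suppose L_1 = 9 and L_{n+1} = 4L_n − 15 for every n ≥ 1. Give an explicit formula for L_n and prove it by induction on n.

Claim: L_n = 4^n + 5.

Base case: L_1 = 9, and 4^1 + 5 = 4 + 5 = 9.
Assume L_k = 4^k + 5 for some k ≥ 1.
Then L_{k+1} = 4L_k − 15 = 4·(4^k + 5) − 15 = 4^{k+1} + 20 − 15 = 4^{k+1} + 5.
This completes the inductive step, so L_n = 4^n + 5 for all n ≥ 1.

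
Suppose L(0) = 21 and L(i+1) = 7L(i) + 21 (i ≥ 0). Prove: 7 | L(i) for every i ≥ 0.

Base case: L(0) = 21 = 7·3, so 7 | L(0).
Assume 7 | L(k), so L(k) = 7t for some integer t.
Then L(k+1) = 7L(k) + 21 = 7·(7t) + 21 = 7(7t + 3), so 7 | L(k+1).
This completes the inductive step, so 7 | L(i) for all i ≥ 0.

7 | L(i)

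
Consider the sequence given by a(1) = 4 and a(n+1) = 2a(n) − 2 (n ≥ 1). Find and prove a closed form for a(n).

Claim: a(n) = 2^n + 2.

Base case: a(1) = 4, and 2^1 + 2 = 2 + 2 = 4.
Assume a(r) = 2^r + 2 for some r ≥ 1.
Then a(r+1) = 2a(r) − 2 = 2·(2^r + 2) − 2 = 2^{r+1} + 4 − 2 = 2^{r+1} + 2.
This completes the inductive step, so a(n) = 2^n + 2 for all n ≥ 1.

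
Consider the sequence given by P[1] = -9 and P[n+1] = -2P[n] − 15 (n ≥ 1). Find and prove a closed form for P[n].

Claim: P[n] = 2·(-2)^n − 5.

Base case: P[1] = -9, and 2·(-2)^1 − 5 = -4 − 5 = -9.
Assume P[k] = 2·(-2)^k − 5 for some k ≥ 1.
Then P[k+1] = -2P[k] − 15 = -2·(2·(-2)^k − 5) − 15 = -4·(-2)^k + 10 − 15 = 2·(-2)^{k+1} − 5.
Hence P[n] = 2·(-2)^n − 5 for every n ≥ 1, by induction.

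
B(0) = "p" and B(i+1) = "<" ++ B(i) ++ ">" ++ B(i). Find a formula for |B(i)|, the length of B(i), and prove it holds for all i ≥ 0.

Claim: |B(i)| = 3·2^i − 2.

Base case: |B(0)| = 1, and 3·2^0 − 2 = 1.
Assume |B(m)| = 3·2^m − 2.
Then |B(m+1)| = 1 + |B(m)| + 1 + |B(m)| = 2|B(m)| + 2 = 2(3·2^m − 2) + 2 = 3·2^{m+1} − 4 + 2 = 3·2^{m+1} − 2.
This completes the inductive step, so |B(i)| = 3·2^i − 2 for all i ≥ 0.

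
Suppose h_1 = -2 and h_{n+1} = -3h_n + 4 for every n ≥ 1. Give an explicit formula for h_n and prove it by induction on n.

Claim: h_n = (-3)^n + 1.

Base case: h_1 = -2, and (-3)^1 + 1 = -3 + 1 = -2.
Assume h_m = (-3)^m + 1 for some m ≥ 1.
Then h_{m+1} = -3h_m + 4 = -3·((-3)^m + 1) + 4 = -3·(-3)^m − 3 + 4 = (-3)^{m+1} + 1.
Hence h_n = (-3)^n + 1 for every n ≥ 1, by induction.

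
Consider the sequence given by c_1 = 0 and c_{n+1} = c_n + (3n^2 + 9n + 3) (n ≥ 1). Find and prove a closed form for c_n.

Claim: c_n = n^3 + 3n^2 − n − 3.

Base case: c_1 = 0, and 1^3 + 3·1^2 − 1 − 3 = 0.
Assume c_m = m^3 + 3m^2 − m − 3.
Then c_{m+1} = c_m + (3m^2 + 9m + 3) = (m^3 + 3m^2 − m − 3) + (3m^2 + 9m + 3) = m^3 + 6m^2 + 8m,
and (m+1)^3 + 3·(m+1)^2 − (m+1) − 3 = m^3 + 6m^2 + 8m.
Hence c_n = n^3 + 3n^2 − n − 3 for every n ≥ 1, by induction.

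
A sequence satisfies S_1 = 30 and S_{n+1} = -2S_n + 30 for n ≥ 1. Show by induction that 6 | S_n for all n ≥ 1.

Base case: S_1 = 30 = 6·5, so 6 | S_1.
Assume 6 | S_k, so S_k = 6t for some integer t.
Then S_{k+1} = -2S_k + 30 = -2·(6t) + 30 = 6(-2t + 5), so 6 | S_{k+1}.
Hence 6 | S_n for every n ≥ 1, by induction.

6 | S_n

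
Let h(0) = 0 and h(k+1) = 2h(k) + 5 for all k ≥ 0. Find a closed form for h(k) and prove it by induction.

Claim: h(k) = 5·2^k − 5.

Base case: h(0) = 0, and 5·2^0 − 5 = 5 − 5 = 0.
Assume h(j) = 5·2^j − 5 for some j ≥ 0.
Then h(j+1) = 2h(j) + 5 = 2·(5·2^j − 5) + 5 = 10·2^j − 10 + 5 = 5·2^{j+1} − 5.
So the formula holds for j+1, and by induction h(k) = 5·2^k − 5 for all k ≥ 0.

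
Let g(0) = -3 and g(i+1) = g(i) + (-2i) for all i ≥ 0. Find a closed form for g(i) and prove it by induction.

Claim: g(i) = -i^2 + i − 3.

Base case: g(0) = -3, and -0^2 + 0 − 3 = -3.
Assume g(k) = -k^2 + k − 3.
Then g(k+1) = g(k) + (-2k) = (-k^2 + k − 3) + (-2k) = -k^2 − k − 3,
and -(k+1)^2 + (k+1) − 3 = -k^2 − k − 3.
Hence g(i) = -i^2 + i − 3 for every i ≥ 0, by induction.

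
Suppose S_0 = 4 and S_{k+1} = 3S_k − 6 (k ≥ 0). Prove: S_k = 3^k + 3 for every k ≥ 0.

Base case: S_0 = 4, and 3^0 + 3 = 1 + 3 = 4.
Assume S_r = 3^r + 3 for some r ≥ 0.
Then S_{r+1} = 3S_r − 6 = 3·(3^r + 3) − 6 = 3^{r+1} + 9 − 6 = 3^{r+1} + 3.
This completes the inductive step, so S_k = 3^k + 3 for all k ≥ 0.

S_k = 3^k + 3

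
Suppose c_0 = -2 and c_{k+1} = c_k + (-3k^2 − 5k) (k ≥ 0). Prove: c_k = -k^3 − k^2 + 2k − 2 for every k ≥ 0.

Base case: c_0 = -2, and -0^3 − 0^2 + 2·0 − 2 = -2.
Assume c_j = -j^3 − j^2 + 2j − 2.
Then c_{j+1} = c_j + (-3j^2 − 5j) = (-j^3 − j^2 + 2j − 2) + (-3j^2 − 5j) = -j^3 − 4j^2 − 3j − 2,
and -(j+1)^3 − (j+1)^2 + 2·(j+1) − 2 = -j^3 − 4j^2 − 3j − 2.
Hence c_k = -k^3 − k^2 + 2k − 2 for every k ≥ 0, by induction.

c_k = -k^3 − k^2 + 2k − 2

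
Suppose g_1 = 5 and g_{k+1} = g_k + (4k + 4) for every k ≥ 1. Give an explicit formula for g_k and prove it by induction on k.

Claim: g_k = 2k^2 + 2k + 1.

Base case: g_1 = 5, and 2·1^2 + 2·1 + 1 = 5.
Assume g_m = 2m^2 + 2m + 1.
Then g_{m+1} = g_m + (4m + 4) = (2m^2 + 2m + 1) + (4m + 4) = 2m^2 + 6m + 5,
and 2·(m+1)^2 + 2·(m+1) + 1 = 2m^2 + 6m + 5.
Hence g_k = 2k^2 + 2k + 1 for every k ≥ 1, by induction.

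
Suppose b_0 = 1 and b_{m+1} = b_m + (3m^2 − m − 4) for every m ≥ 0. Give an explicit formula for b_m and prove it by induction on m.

Claim: b_m = m^3 − 2m^2 − 3m + 1.

Base case: b_0 = 1, and 0^3 − 2·0^2 − 3·0 + 1 = 1.
Assume b_r = r^3 − 2r^2 − 3r + 1.
Then b_{r+1} = b_r + (3r^2 − r − 4) = (r^3 − 2r^2 − 3r + 1) + (3r^2 − r − 4) = r^3 + r^2 − 4r − 3,
and (r+1)^3 − 2·(r+1)^2 − 3·(r+1) + 1 = r^3 + r^2 − 4r − 3.
Hence b_m = m^3 − 2m^2 − 3m + 1 for every m ≥ 0, by induction.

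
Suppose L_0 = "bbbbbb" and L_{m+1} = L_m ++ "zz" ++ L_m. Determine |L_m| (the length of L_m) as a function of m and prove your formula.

Claim: |L_m| = 2^{m+3} − 2.

Base case: |L_0| = 6, and 2^{0+3} − 2 = 6.
Assume |L_j| = 2^{j+3} − 2.
Then |L_{j+1}| = |L_j| + 2 + |L_j| = 2|L_j| + 2 = 2(2^{j+3} − 2) + 2 = 2^{j+1+3} − 4 + 2 = 2^{j+1+3} − 2.
So the formula holds for j+1, and by induction |L_m| = 2^{m+3} − 2 for all m ≥ 0.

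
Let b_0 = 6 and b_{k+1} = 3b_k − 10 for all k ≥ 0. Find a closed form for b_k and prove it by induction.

Claim: b_k = 3^k + 5.

Base case: b_0 = 6, and 3^0 + 5 = 1 + 5 = 6.
Assume b_m = 3^m + 5 for some m ≥ 0.
Then b_{m+1} = 3b_m − 10 = 3·(3^m + 5) − 10 = 3^{m+1} + 15 − 10 = 3^{m+1} + 5.
Hence b_k = 3^k + 5 for every k ≥ 0, by induction.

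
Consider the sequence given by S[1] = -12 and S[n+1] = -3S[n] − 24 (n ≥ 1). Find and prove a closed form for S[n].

Claim: S[n] = 2·(-3)^n − 6.

Base case: S[1] = -12, and 2·(-3)^1 − 6 = -6 − 6 = -12.
Assume S[j] = 2·(-3)^j − 6 for some j ≥ 1.
Then S[j+1] = -3S[j] − 24 = -3·(2·(-3)^j − 6) − 24 = -6·(-3)^j + 18 − 24 = 2·(-3)^{j+1} − 6.
By induction, S[n] = 2·(-3)^n − 6 for all n ≥ 1.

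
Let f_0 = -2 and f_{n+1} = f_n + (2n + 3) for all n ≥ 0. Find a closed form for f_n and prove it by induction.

Claim: f_n = n^2 + 2n − 2.

Base case: f_0 = -2, and 0^2 + 2·0 − 2 = -2.
Assume f_m = m^2 + 2m − 2.
Then f_{m+1} = f_m + (2m + 3) = (m^2 + 2m − 2) + (2m + 3) = m^2 + 4m + 1,
and (m+1)^2 + 2·(m+1) − 2 = m^2 + 4m + 1.
By induction, f_n = n^2 + 2n − 2 for all n ≥ 0.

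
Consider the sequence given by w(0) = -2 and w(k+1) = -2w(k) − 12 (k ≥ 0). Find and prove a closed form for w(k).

Claim: w(k) = 2·(-2)^k − 4.

Base case: w(0) = -2, and 2·(-2)^0 − 4 = 2 − 4 = -2.
Assume w(m) = 2·(-2)^m − 4 for some m ≥ 0.
Then w(m+1) = -2w(m) − 12 = -2·(2·(-2)^m − 4) − 12 = -4·(-2)^m + 8 − 12 = 2·(-2)^{m+1} − 4.
So the formula holds for m+1, and by induction w(k) = 2·(-2)^k − 4 for all k ≥ 0.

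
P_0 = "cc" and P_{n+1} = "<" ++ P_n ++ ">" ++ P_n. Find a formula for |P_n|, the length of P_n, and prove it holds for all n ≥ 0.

Claim: |P_n| = 2^{n+2} − 2.

Base case: |P_0| = 2, and 2^{0+2} − 2 = 2.
Assume |P_r| = 2^{r+2} − 2.
Then |P_{r+1}| = 1 + |P_r| + 1 + |P_r| = 2|P_r| + 2 = 2(2^{r+2} − 2) + 2 = 2^{r+3} − 4 + 2 = 2^{r+3} − 2.
Hence |P_n| = 2^{n+2} − 2 for every n ≥ 0, by induction.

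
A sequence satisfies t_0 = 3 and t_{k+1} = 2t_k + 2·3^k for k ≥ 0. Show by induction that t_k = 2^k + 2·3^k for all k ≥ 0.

Base case: t_0 = 3, and 2^0 + 2·3^0 = 1 + 2 = 3.
Assume t_r = 2^r + 2·3^r for some r ≥ 0.
Then t_{r+1} = 2t_r + 2·3^r = 2·(2^r + 2·3^r) + 2·3^r = 2^{r+1} + 4·3^r + 2·3^r = 2^{r+1} + 6·3^r = 2^{r+1} + 2·3^{r+1}.
Hence t_k = 2^k + 2·3^k for every k ≥ 0, by induction.

t_k = 2^k + 2·3^k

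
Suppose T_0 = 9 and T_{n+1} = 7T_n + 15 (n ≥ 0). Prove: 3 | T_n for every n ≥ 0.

Base case: T_0 = 9 = 3·3, so 3 | T_0.
Assume 3 | T_m, so T_m = 3t for some integer t.
Then T_{m+1} = 7T_m + 15 = 7·(3t) + 15 = 3(7t + 5), so 3 | T_{m+1}.
Hence 3 | T_n for every n ≥ 0, by induction.

3 | T_n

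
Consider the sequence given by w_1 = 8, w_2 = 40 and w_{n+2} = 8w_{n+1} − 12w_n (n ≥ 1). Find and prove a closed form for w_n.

Claim: w_n = 2^n + 6^n.

Base cases: w_1 = 8 and 2^1 + 6^1 = 8; w_2 = 40 and 2^2 + 6^2 = 40.
Assume w_i = 2^i + 6^i for all 1 ≤ i ≤ j, where j ≥ 2.
Then w_{j+1} = 8w_j − 12w_{j−1} = 8·(2^j + 6^j) − 12·(2^{j−1} + 6^{j−1}) = (8·2 − 12)2^{j−1} + (8·6 − 12)6^{j−1} = 4·2^{j−1} + 36·6^{j−1} = 2^{j+1} + 6^{j+1}.
Hence w_n = 2^n + 6^n for every n ≥ 1, by strong induction.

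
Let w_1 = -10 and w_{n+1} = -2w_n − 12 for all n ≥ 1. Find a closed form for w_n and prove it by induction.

Claim: w_n = 3·(-2)^n − 4.

Base case: w_1 = -10, and 3·(-2)^1 − 4 = -6 − 4 = -10.
Assume w_j = 3·(-2)^j − 4 for some j ≥ 1.
Then w_{j+1} = -2w_j − 12 = -2·(3·(-2)^j − 4) − 12 = -6·(-2)^j + 8 − 12 = 3·(-2)^{j+1} − 4.
By induction, w_n = 3·(-2)^n − 4 for all n ≥ 1.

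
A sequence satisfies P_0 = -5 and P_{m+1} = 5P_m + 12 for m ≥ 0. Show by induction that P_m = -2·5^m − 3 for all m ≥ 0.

Base case: P_0 = -5, and -2·5^0 − 3 = -2 − 3 = -5.
Assume P_r = -2·5^r − 3 for some r ≥ 0.
Then P_{r+1} = 5P_r + 12 = 5·(-2·5^r − 3) + 12 = -10·5^r − 15 + 12 = -2·5^{r+1} − 3.
By induction, P_m = -2·5^m − 3 for all m ≥ 0.

P_m = -2·5^m − 3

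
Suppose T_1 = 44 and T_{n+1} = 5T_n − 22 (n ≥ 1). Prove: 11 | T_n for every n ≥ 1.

Base case: T_1 = 44 = 11·4, so 11 | T_1.
Assume 11 | T_k, so T_k = 11t for some integer t.
Then T_{k+1} = 5T_k − 22 = 5·(11t) − 22 = 11(5t − 2), so 11 | T_{k+1}.
By induction, 11 | T_n for all n ≥ 1.

11 | T_n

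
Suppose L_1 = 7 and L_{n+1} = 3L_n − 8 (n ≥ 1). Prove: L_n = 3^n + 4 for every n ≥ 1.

Base case: L_1 = 7, and 3^1 + 4 = 3 + 4 = 7.
Assume L_j = 3^j + 4 for some j ≥ 1.
Then L_{j+1} = 3L_j − 8 = 3·(3^j + 4) − 8 = 3^{j+1} + 12 − 8 = 3^{j+1} + 4.
So the formula holds for j+1, and by induction L_n = 3^n + 4 for all n ≥ 1.

L_n = 3^n + 4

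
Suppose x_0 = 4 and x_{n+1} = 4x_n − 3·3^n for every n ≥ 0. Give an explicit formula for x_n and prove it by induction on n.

Claim: x_n = 4^n + 3·3^n.

Base case: x_0 = 4, and 4^0 + 3·3^0 = 1 + 3 = 4.
Assume x_m = 4^m + 3·3^m for some m ≥ 0.
Then x_{m+1} = 4x_m − 3·3^m = 4·(4^m + 3·3^m) − 3·3^m = 4^{m+1} + 12·3^m − 3·3^m = 4^{m+1} + 9·3^m = 4^{m+1} + 3·3^{m+1}.
By induction, x_n = 4^n + 3·3^n for all n ≥ 0.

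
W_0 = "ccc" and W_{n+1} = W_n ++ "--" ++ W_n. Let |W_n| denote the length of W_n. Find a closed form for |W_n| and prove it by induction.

Claim: |W_n| = 5·2^n − 2.

Base case: |W_0| = 3, and 5·2^0 − 2 = 3.
Assume |W_m| = 5·2^m − 2.
Then |W_{m+1}| = |W_m| + 2 + |W_m| = 2|W_m| + 2 = 2(5·2^m − 2) + 2 = 5·2^{m+1} − 4 + 2 = 5·2^{m+1} − 2.
So the formula holds for m+1, and by induction |W_n| = 5·2^n − 2 for all n ≥ 0.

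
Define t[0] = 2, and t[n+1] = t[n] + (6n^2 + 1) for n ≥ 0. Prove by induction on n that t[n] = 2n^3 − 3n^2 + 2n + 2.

Base case: t[0] = 2, and 2·0^3 − 3·0^2 + 2·0 + 2 = 2.
Assume t[j] = 2j^3 − 3j^2 + 2j + 2.
Then t[j+1] = t[j] + (6j^2 + 1) = (2j^3 − 3j^2 + 2j + 2) + (6j^2 + 1) = 2j^3 + 3j^2 + 2j + 3,
and 2·(j+1)^3 − 3·(j+1)^2 + 2·(j+1) + 2 = 2j^3 + 3j^2 + 2j + 3.
This completes the inductive step, so t[n] = 2n^3 − 3n^2 + 2n + 2 for all n ≥ 0.

t[n] = 2n^3 − 3n^2 + 2n + 2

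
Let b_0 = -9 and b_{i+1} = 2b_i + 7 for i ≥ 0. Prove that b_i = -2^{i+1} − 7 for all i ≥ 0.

Base case: b_0 = -9, and -2^{0+1} − 7 = -2 − 7 = -9.
Assume b_k = -2^{k+1} − 7 for some k ≥ 0.
Then b_{k+1} = 2b_k + 7 = 2·(-2^{k+1} − 7) + 7 = -2^{k+2} − 14 + 7 = -2^{k+2} − 7.
This completes the inductive step, so b_i = -2^{i+1} − 7 for all i ≥ 0.

b_i = -2^{i+1} − 7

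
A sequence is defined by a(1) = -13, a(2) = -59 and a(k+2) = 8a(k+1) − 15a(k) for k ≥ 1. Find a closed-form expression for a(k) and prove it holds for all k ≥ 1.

Claim: a(k) = -3^k − 2·5^k.

Base cases: a(1) = -13 and -3^1 − 2·5^1 = -13; a(2) = -59 and -3^2 − 2·5^2 = -59.
Assume a(i) = -3^i − 2·5^i for all 1 ≤ i ≤ j, where j ≥ 2.
Then a(j+1) = 8a(j) − 15a(j−1) = 8·(-3^j − 2·5^j) − 15·(-3^{j−1} − 2·5^{j−1}) = -(8·3 − 15)3^{j−1} − 2·(8·5 − 15)5^{j−1} = -9·3^{j−1} − 50·5^{j−1} = -3^{j+1} − 2·5^{j+1}.
Hence a(k) = -3^k − 2·5^k for every k ≥ 1, by strong induction.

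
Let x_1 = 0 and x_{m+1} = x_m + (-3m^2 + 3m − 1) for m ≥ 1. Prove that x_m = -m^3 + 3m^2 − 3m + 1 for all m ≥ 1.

Base case: x_1 = 0, and -1^3 + 3·1^2 − 3·1 + 1 = 0.
Assume x_r = -r^3 + 3r^2 − 3r + 1.
Then x_{r+1} = x_r + (-3r^2 + 3r − 1) = (-r^3 + 3r^2 − 3r + 1) + (-3r^2 + 3r − 1) = -r^3,
and -(r+1)^3 + 3·(r+1)^2 − 3·(r+1) + 1 = -r^3.
Hence x_m = -m^3 + 3m^2 − 3m + 1 for every m ≥ 1, by induction.

x_m = -m^3 + 3m^2 − 3m + 1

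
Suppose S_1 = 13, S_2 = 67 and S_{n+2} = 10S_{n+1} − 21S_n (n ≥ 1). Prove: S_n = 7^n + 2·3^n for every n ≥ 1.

Base cases: S_1 = 13 and 7^1 + 2·3^1 = 13; S_2 = 67 and 7^2 + 2·3^2 = 67.
Assume S_j = 7^j + 2·3^j for all 1 ≤ j ≤ r, where r ≥ 2.
Then S_{r+1} = 10S_r − 21S_{r−1} = 10·(7^r + 2·3^r) − 21·(7^{r−1} + 2·3^{r−1}) = (10·7 − 21)7^{r−1} + 2·(10·3 − 21)3^{r−1} = 49·7^{r−1} + 18·3^{r−1} = 7^{r+1} + 2·3^{r+1}.
So the formula holds for r+1, and by strong induction S_n = 7^n + 2·3^n for all n ≥ 1.

S_n = 7^n + 2·3^n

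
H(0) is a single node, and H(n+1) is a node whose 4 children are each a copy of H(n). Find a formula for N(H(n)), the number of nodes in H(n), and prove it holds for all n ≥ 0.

Claim: N(H(n)) = (4^{n+1} − 1)/3.

Base case: N(H(0)) = 1, and (4^{0+1} − 1)/3 = 1.
Assume N(H(r)) = (4^{r+1} − 1)/3.
Then N(H(r+1)) = 1 + 4N(H(r)) = 1 + 4·(4^{r+1} − 1)/3 = 1 + (4^{r+2} − 4)/3 = (3 + 4^{r+2} − 4)/3 = (4^{r+2} − 1)/3.
By induction, N(H(n)) = (4^{n+1} − 1)/3 for all n ≥ 0.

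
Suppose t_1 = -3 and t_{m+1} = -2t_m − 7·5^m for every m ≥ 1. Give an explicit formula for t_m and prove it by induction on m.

Claim: t_m = -(-2)^m − 5^m.

Base case: t_1 = -3, and -(-2)^1 − 5^1 = 2 − 5 = -3.
Assume t_k = -(-2)^k − 5^k for some k ≥ 1.
Then t_{k+1} = -2t_k − 7·5^k = -2·(-(-2)^k − 5^k) − 7·5^k = -(-2)^{k+1} + 2·5^k − 7·5^k = -(-2)^{k+1} − 5·5^k = -(-2)^{k+1} − 5^{k+1}.
Hence t_m = -(-2)^m − 5^m for every m ≥ 1, by induction.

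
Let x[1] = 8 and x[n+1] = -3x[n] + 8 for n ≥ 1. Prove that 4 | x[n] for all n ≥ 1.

Base case: x[1] = 8 = 4·2, so 4 | x[1].
Assume 4 | x[j], so x[j] = 4t for some integer t.
Then x[j+1] = -3x[j] + 8 = -3·(4t) + 8 = 4(-3t + 2), so 4 | x[j+1].
Hence 4 | x[n] for every n ≥ 1, by induction.

4 | x[n]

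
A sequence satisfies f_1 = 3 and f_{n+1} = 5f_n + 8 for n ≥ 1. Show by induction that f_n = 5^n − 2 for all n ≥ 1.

Base case: f_1 = 3, and 5^1 − 2 = 5 − 2 = 3.
Assume f_r = 5^r − 2 for some r ≥ 1.
Then f_{r+1} = 5f_r + 8 = 5·(5^r − 2) + 8 = 5^{r+1} − 10 + 8 = 5^{r+1} − 2.
So the formula holds for r+1, and by induction f_n = 5^n − 2 for all n ≥ 1.

f_n = 5^n − 2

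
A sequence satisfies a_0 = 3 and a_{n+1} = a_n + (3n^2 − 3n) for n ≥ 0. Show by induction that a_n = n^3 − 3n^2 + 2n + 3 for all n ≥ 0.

Base case: a_0 = 3, and 0^3 − 3·0^2 + 2·0 + 3 = 3.
Assume a_j = j^3 − 3j^2 + 2j + 3.
Then a_{j+1} = a_j + (3j^2 − 3j) = (j^3 − 3j^2 + 2j + 3) + (3j^2 − 3j) = j^3 − j + 3,
and (j+1)^3 − 3·(j+1)^2 + 2·(j+1) + 3 = j^3 − j + 3.
This completes the inductive step, so a_n = n^3 − 3n^2 + 2n + 3 for all n ≥ 0.

a_n = n^3 − 3n^2 + 2n + 3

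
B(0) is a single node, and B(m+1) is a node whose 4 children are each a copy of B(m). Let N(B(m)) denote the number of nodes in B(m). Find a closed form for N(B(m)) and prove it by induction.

Claim: N(B(m)) = (4^{m+1} − 1)/3.

Base case: N(B(0)) = 1, and (4^{0+1} − 1)/3 = 1.
Assume N(B(r)) = (4^{r+1} − 1)/3.
Then N(B(r+1)) = 1 + 4N(B(r)) = 1 + 4·(4^{r+1} − 1)/3 = 1 + (4^{r+2} − 4)/3 = (3 + 4^{r+2} − 4)/3 = (4^{r+2} − 1)/3.
So the formula holds for r+1, and by induction N(B(m)) = (4^{m+1} − 1)/3 for all m ≥ 0.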